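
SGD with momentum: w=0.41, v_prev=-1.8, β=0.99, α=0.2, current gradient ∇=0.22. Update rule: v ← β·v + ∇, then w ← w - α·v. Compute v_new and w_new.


v_new = 0.99·-1.8 + 0.22 = -1.782 + 0.22 = -1.562
w_new = 0.41 - 0.2·-1.562 = 0.41 + 0.3124 = 0.7224

v_new=-1.562, w_new=0.7224


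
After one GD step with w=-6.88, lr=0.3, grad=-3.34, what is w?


w_new = w - α·∇
= -6.88 - 0.3·-3.34
= -6.88 + 1.002
= -5.878

-5.878


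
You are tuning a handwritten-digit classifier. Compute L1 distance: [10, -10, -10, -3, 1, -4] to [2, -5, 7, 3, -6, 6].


d = |10-2| + |-10+ 5| + |-10-7| + |-3-3| + |1+ 6| + |-4-6|
  = 8 + 5 + 17 + 6 + 7 + 10
  = 53

53


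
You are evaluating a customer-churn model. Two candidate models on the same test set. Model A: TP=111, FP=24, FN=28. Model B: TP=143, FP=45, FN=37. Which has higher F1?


Model A: P=111/135=0.8222, R=111/139=0.7986, F1=2PR/(P+R)=2TP/(2TP+FP+FN)=222/274=0.8102
Model B: P=143/188=0.7606, R=143/180=0.7944, F1=2PR/(P+R)=2TP/(2TP+FP+FN)=286/368=0.7772
0.8102 > 0.7772 → Model A

Model A


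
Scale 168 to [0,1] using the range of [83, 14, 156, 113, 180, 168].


min=14, max=180
(168-14)/(180-14) = 154/166 = 0.9277

0.9277


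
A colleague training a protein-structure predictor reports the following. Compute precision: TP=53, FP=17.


Precision = TP/(TP+FP)
= 53/(53+17)
= 53/70 = 75.71%

75.71%


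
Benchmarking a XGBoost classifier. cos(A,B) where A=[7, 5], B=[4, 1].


A·B = 7·4 + 5·1 = 33
‖A‖ = √74 = 8.6023, ‖B‖ = √17 = 4.1231
cos = 33/(√74·√17) = 33/√1258 = 0.9304

0.9304


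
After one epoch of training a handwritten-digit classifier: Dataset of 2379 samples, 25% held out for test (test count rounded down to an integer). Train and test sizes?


Test = ⌊2379·25/100⌋ = 594
Train = 2379 - 594 = 1785

Train: 1785, Test: 594


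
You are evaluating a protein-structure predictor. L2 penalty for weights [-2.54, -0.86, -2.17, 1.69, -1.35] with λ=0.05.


‖w‖₂² = (-2.54)² + (-0.86)² + (-2.17)² + (1.69)² + (-1.35)²
     = 6.4516 + 0.7396 + 4.7089 + 2.8561 + 1.8225
     = 16.5787
λ·‖w‖₂² = 0.05·16.5787 = 0.828935

0.828935


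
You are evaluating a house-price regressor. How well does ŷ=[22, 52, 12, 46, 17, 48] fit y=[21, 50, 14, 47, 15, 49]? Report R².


ȳ = 32.6667
SS_res = Σ(y-ŷ)² = 15
SS_tot = Σ(y-ȳ)² = 1569.33
R² = 1 - SS_res/SS_tot = 1 - 0.0096 = 0.9904

0.9904


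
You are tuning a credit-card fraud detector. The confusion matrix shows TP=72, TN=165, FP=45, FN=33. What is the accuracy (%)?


Accuracy = (TP+TN)/(TP+TN+FP+FN)
= (72+165)/(315)
= 237/315 = 75.24%

75.24%


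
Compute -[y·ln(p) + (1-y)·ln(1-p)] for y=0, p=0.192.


BCE = -[y·ln(p) + (1-y)·ln(1-p)]
= -0 - 1·ln(1-0.192)
= -ln(0.808) = 0.2132

0.2132


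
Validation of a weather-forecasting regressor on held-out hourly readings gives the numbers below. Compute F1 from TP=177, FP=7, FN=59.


Precision = 177/184 = 0.962
Recall = 177/236 = 0.75
F1 = 2·P·R/(P+R) = 2·TP/(2·TP+FP+FN) = 354/(354+7+59) = 354/420 = 0.8429

0.8429


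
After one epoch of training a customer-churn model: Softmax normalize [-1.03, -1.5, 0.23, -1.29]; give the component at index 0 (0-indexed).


Exponentials: e^-1.03=0.357, e^-1.5=0.2231, e^0.23=1.2586, e^-1.29=0.2753
Sum = 2.114
Softmax = [0.1689, 0.1055, 0.5954, 0.1302]
p[0] = 0.357/2.114 = 0.1689

0.1689


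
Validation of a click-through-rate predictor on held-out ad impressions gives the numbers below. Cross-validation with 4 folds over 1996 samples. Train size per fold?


Fold size = 1996/4 = 499
Training per fold = 1996 - 499 = 1497

1497


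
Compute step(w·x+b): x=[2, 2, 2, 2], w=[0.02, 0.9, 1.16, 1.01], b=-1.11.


z = (2)·(0.02) + (2)·(0.9) + (2)·(1.16) + (2)·(1.01) - 1.11
  = 5.07
step(z) = 1 (z≥0)

1


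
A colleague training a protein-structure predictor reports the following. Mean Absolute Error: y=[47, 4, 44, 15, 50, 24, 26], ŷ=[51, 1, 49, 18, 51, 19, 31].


Absolute errors: |47-51|=4, |4-1|=3, |44-49|=5, |15-18|=3, |50-51|=1, |24-19|=5, |26-31|=5
Sum = 26
MAE = 26/7 = 26/7

26/7


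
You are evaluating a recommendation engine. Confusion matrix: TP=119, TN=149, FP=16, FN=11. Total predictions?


Total = TP + TN + FP + FN
= 119 + 149 + 16 + 11
= 295
(Predicted positive: 135, predicted negative: 160)

295


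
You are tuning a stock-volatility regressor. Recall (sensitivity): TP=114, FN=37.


Recall = TP/(TP+FN)
= 114/(114+37)
= 114/151 = 75.5%

75.5%


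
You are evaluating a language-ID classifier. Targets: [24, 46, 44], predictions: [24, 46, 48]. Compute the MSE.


Squared errors: (24-24)²=0, (46-46)²=0, (44-48)²=16
Sum = 16
MSE = 16/3 = 16/3

16/3


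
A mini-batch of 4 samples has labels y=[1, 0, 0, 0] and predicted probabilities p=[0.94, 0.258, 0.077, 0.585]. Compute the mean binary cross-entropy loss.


L[0] = -ln(0.94) = 0.0619
L[1] = -ln(1-0.258) = -ln(0.742) = 0.2984
L[2] = -ln(1-0.077) = -ln(0.923) = 0.0801
L[3] = -ln(1-0.585) = -ln(0.415) = 0.8795
mean = (0.0619 + 0.2984 + 0.0801 + 0.8795)/4 = 0.33

0.33


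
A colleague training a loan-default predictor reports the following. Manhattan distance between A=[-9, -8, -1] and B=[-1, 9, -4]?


d = |-9+ 1| + |-8-9| + |-1+ 4|
  = 8 + 17 + 3
  = 28

28


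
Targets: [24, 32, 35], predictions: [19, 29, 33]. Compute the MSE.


Squared errors: (24-19)²=25, (32-29)²=9, (35-33)²=4
Sum = 38
MSE = 38/3 = 38/3

38/3


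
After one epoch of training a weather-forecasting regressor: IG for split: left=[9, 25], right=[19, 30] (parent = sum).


Parent = [28, 55], H_parent = 0.9223
H_left = 0.8338 (n=34), H_right = 0.9633 (n=49)
H_children = (34/83)·0.8338 + (49/83)·0.9633 = 0.9103
IG = 0.9223 - 0.9103 = 0.012

0.012


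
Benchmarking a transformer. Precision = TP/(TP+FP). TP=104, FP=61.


Precision = TP/(TP+FP)
= 104/(104+61)
= 104/165 = 63.03%

63.03%


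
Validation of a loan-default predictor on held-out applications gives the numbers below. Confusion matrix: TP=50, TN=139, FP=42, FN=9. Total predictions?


Total = TP + TN + FP + FN
= 50 + 139 + 42 + 9
= 240
(Predicted positive: 92, predicted negative: 148)

240


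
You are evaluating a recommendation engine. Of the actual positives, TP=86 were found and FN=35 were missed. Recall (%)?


Recall = TP/(TP+FN)
= 86/(86+35)
= 86/121 = 71.07%

71.07%


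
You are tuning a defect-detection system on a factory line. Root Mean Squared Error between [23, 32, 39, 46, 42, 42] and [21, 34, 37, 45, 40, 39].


MSE = 26/6 = 4.3333
RMSE = √(26/6) = 2.0817

2.0817


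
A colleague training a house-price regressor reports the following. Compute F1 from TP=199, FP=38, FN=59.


Precision = 199/237 = 0.8397
Recall = 199/258 = 0.7713
F1 = 2·P·R/(P+R) = 2·TP/(2·TP+FP+FN) = 398/(398+38+59) = 398/495 = 0.804

0.804


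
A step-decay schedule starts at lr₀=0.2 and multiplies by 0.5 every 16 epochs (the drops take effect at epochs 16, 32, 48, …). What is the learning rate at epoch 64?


n_drops = ⌊64/16⌋ = 4
lr = 0.2·0.5^4 = 0.2·0.0625 = 0.0125

0.0125


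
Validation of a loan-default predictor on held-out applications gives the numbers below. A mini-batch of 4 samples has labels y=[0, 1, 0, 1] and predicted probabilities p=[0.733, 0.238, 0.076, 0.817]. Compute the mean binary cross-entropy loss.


L[0] = -ln(1-0.733) = -ln(0.267) = 1.3205
L[1] = -ln(0.238) = 1.4355
L[2] = -ln(1-0.076) = -ln(0.924) = 0.079
L[3] = -ln(0.817) = 0.2021
mean = (1.3205 + 1.4355 + 0.079 + 0.2021)/4 = 0.7593

0.7593


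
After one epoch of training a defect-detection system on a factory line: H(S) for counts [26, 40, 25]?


Probabilities: [26/91, 40/91, 25/91] ≈ [0.2857, 0.4396, 0.2747]
H = -((26/91)·log₂(26/91) + (40/91)·log₂(40/91) + (25/91)·log₂(25/91))
  = 1.5497 bits

1.5497 bits


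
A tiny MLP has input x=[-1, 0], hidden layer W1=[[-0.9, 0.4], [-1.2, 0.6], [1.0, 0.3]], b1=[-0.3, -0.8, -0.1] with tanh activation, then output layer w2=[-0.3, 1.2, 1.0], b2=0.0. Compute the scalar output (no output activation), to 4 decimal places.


z1[0] = (-0.9)·(-1) + (0.4)·(0) - 0.3 = 0.6
z1[1] = (-1.2)·(-1) + (0.6)·(0) - 0.8 = 0.4
z1[2] = (1.0)·(-1) + (0.3)·(0) - 0.1 = -1.1
h = tanh(z1) = [0.537, 0.3799, -0.8005]
output = (-0.3)·(0.537) + (1.2)·(0.3799) + (1.0)·(-0.8005) + 0.0 = -0.5057

-0.5057


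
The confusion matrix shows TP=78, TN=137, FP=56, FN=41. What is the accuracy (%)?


Accuracy = (TP+TN)/(TP+TN+FP+FN)
= (78+137)/(312)
= 215/312 = 68.91%

68.91%


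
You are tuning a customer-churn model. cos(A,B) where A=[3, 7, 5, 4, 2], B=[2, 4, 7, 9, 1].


A·B = 3·2 + 7·4 + 5·7 + 4·9 + 2·1 = 107
‖A‖ = √103 = 10.1489, ‖B‖ = √151 = 12.2882
cos = 107/(√103·√151) = 107/√15553 = 0.858

0.858


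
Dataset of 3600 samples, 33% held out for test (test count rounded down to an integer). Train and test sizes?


Test = ⌊3600·33/100⌋ = 1188
Train = 3600 - 1188 = 2412

Train: 2412, Test: 1188


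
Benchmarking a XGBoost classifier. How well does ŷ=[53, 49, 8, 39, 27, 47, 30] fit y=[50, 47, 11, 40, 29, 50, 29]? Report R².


ȳ = 36.5714
SS_res = Σ(y-ŷ)² = 37
SS_tot = Σ(y-ȳ)² = 1249.71
R² = 1 - SS_res/SS_tot = 1 - 0.0296 = 0.9704

0.9704


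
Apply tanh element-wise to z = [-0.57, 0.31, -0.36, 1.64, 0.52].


tanh(-0.57) = -0.5154
tanh(0.31) = 0.3004
tanh(-0.36) = -0.3452
tanh(1.64) = 0.9275
tanh(0.52) = 0.4777
result = [-0.5154, 0.3004, -0.3452, 0.9275, 0.4777]

[-0.5154, 0.3004, -0.3452, 0.9275, 0.4777]


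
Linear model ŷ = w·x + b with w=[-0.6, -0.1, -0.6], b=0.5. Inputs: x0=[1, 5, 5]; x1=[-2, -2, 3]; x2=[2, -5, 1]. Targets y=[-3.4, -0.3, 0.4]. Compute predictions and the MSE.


ŷ0 = (-0.6)·(1) + (-0.1)·(5) + (-0.6)·(5) + 0.5 = -3.6
ŷ1 = (-0.6)·(-2) + (-0.1)·(-2) + (-0.6)·(3) + 0.5 = 0.1
ŷ2 = (-0.6)·(2) + (-0.1)·(-5) + (-0.6)·(1) + 0.5 = -0.8
errors² = [0.04, 0.16, 1.44]
MSE = 1.6400/3 = 0.5467

0.5467


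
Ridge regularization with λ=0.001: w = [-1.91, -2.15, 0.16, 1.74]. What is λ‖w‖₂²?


‖w‖₂² = (-1.91)² + (-2.15)² + (0.16)² + (1.74)²
     = 3.6481 + 4.6225 + 0.0256 + 3.0276
     = 11.3238
λ·‖w‖₂² = 0.001·11.3238 = 0.011324

0.011324


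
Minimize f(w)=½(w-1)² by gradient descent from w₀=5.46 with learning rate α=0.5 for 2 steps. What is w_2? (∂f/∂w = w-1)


step 1: grad = 5.46-1 = 4.46; w = 5.46 - 0.5·(4.46) = 3.23
step 2: grad = 3.23-1 = 2.23; w = 3.23 - 0.5·(2.23) = 2.115

2.115


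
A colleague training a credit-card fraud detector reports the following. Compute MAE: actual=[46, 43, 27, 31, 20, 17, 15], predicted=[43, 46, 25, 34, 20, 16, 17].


Absolute errors: |46-43|=3, |43-46|=3, |27-25|=2, |31-34|=3, |20-20|=0, |17-16|=1, |15-17|=2
Sum = 14
MAE = 14/7 = 2

2


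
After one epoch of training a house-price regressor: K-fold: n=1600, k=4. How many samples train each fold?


Fold size = 1600/4 = 400
Training per fold = 1600 - 400 = 1200

1200


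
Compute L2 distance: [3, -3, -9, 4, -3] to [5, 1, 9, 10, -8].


d = √((3-5)² + (-3-1)² + (-9-9)² + (4-10)² + (-3+ 8)²)
  = √(4 + 16 + 324 + 36 + 25)
  = √405 = 20.1246

20.1246


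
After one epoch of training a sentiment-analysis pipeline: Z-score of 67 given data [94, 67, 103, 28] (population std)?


μ = 73, σ = 29.1633
z = (67 - 73)/29.1633 = -0.2057

-0.2057


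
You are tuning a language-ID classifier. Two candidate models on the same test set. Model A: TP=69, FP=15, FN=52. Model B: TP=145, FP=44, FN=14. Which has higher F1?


Model A: P=69/84=0.8214, R=69/121=0.5702, F1=2PR/(P+R)=2TP/(2TP+FP+FN)=138/205=0.6732
Model B: P=145/189=0.7672, R=145/159=0.9119, F1=2PR/(P+R)=2TP/(2TP+FP+FN)=290/348=0.8333
0.6732 < 0.8333 → Model B

Model B


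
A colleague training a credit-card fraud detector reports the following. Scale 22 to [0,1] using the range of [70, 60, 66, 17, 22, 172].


min=17, max=172
(22-17)/(172-17) = 5/155 = 0.0323

0.0323


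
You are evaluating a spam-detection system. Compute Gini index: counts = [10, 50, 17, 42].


Probabilities: [10/119, 50/119, 17/119, 42/119] ≈ [0.084, 0.4202, 0.1429, 0.3529]
Σpᵢ² = (100 + 2500 + 289 + 1764)/119² = 4653/14161
Gini = 1 - Σpᵢ² = 1 - 4653/14161 = 0.6714

0.6714


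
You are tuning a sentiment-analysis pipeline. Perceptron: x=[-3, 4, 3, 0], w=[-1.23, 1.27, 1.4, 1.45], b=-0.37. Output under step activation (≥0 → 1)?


z = (-3)·(-1.23) + (4)·(1.27) + (3)·(1.4) + (0)·(1.45) - 0.37
  = 12.6
step(z) = 1 (z≥0)

1


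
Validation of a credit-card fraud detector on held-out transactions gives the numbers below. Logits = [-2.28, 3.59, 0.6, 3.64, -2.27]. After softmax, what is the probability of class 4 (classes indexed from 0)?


Exponentials: e^-2.28=0.1023, e^3.59=36.2341, e^0.6=1.8221, e^3.64=38.0918, e^-2.27=0.1033
Sum = 76.3536
Softmax = [0.0013, 0.4746, 0.0239, 0.4989, 0.0014]
p[4] = 0.1033/76.3536 = 0.0014

0.0014


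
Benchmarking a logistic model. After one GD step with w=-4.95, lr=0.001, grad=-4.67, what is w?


w_new = w - α·∇
= -4.95 - 0.001·-4.67
= -4.95 + 0.00467
= -4.94533

-4.94533


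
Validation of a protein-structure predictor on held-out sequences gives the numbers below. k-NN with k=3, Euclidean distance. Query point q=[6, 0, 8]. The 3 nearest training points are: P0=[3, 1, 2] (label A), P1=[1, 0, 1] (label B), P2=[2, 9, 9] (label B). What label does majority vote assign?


d(q,P0) = 6.7823  (label A)
d(q,P1) = 8.6023  (label B)
d(q,P2) = 9.8995  (label B)
Votes: A=1, B=2
Majority → B

B


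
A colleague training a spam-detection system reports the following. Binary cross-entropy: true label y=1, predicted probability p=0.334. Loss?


BCE = -[y·ln(p) + (1-y)·ln(1-p)]
= -1·ln(0.334) - 0
= -ln(0.334) = 1.0966

1.0966


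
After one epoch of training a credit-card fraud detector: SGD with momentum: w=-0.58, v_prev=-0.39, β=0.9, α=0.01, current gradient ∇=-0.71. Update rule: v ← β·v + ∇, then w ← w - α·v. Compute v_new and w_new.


v_new = 0.9·-0.39 - 0.71 = -0.351 - 0.71 = -1.061
w_new = -0.58 - 0.01·-1.061 = -0.58 + 0.01061 = -0.56939

v_new=-1.061, w_new=-0.56939


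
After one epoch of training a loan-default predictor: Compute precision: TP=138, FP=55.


Precision = TP/(TP+FP)
= 138/(138+55)
= 138/193 = 71.5%

71.5%


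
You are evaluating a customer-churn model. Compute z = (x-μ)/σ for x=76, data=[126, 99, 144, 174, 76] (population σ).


μ = 123.8, σ = 34.1549
z = (76 - 123.8)/34.1549 = -1.3995

-1.3995


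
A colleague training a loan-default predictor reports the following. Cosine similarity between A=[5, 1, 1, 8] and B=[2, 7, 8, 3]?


A·B = 5·2 + 1·7 + 1·8 + 8·3 = 49
‖A‖ = √91 = 9.5394, ‖B‖ = √126 = 11.225
cos = 49/(√91·√126) = 49/√11466 = 0.4576

0.4576


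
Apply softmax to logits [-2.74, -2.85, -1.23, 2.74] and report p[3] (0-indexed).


Exponentials: e^-2.74=0.0646, e^-2.85=0.0578, e^-1.23=0.2923, e^2.74=15.487
Sum = 15.9017
Softmax = [0.0041, 0.0036, 0.0184, 0.9739]
p[3] = 15.487/15.9017 = 0.9739

0.9739


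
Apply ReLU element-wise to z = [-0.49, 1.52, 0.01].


ReLU(-0.49) = max(0, -0.49) = 0.0
ReLU(1.52) = max(0, 1.52) = 1.52
ReLU(0.01) = max(0, 0.01) = 0.01
result = [0.0, 1.52, 0.01]

[0.0, 1.52, 0.01]


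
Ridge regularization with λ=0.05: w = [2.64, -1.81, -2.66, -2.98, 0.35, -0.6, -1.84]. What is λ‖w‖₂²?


‖w‖₂² = (2.64)² + (-1.81)² + (-2.66)² + (-2.98)² + (0.35)² + (-0.6)² + (-1.84)²
     = 6.9696 + 3.2761 + 7.0756 + 8.8804 + 0.1225 + 0.36 + 3.3856
     = 30.0698
λ·‖w‖₂² = 0.05·30.0698 = 1.50349

1.50349


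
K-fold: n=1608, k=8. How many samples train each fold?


Fold size = 1608/8 = 201
Training per fold = 1608 - 201 = 1407

1407


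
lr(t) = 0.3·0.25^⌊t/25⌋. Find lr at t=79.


n_drops = ⌊79/25⌋ = 3
lr = 0.3·0.25^3 = 0.3·0.015625 = 0.0046875

0.0046875


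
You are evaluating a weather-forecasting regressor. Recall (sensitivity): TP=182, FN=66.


Recall = TP/(TP+FN)
= 182/(182+66)
= 182/248 = 73.39%

73.39%


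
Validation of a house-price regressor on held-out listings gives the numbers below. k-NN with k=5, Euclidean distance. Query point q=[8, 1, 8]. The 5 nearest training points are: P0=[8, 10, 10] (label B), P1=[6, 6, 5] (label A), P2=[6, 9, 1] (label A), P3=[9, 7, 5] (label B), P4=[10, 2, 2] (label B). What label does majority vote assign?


d(q,P0) = 9.2195  (label B)
d(q,P1) = 6.1644  (label A)
d(q,P2) = 10.8167  (label A)
d(q,P3) = 6.7823  (label B)
d(q,P4) = 6.4031  (label B)
Votes: A=2, B=3
Majority → B

B


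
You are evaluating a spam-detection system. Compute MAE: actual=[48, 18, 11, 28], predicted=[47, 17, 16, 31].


Absolute errors: |48-47|=1, |18-17|=1, |11-16|=5, |28-31|=3
Sum = 10
MAE = 10/4 = 5/2

5/2


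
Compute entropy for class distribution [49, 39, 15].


Probabilities: [49/103, 39/103, 15/103] ≈ [0.4757, 0.3786, 0.1456]
H = -((49/103)·log₂(49/103) + (39/103)·log₂(39/103) + (15/103)·log₂(15/103))
  = 1.4452 bits

1.4452 bits


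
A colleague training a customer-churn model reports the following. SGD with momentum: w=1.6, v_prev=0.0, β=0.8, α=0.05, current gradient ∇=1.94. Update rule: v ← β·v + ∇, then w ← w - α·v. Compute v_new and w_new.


v_new = 0.8·0.0 + 1.94 = 0 + 1.94 = 1.94
w_new = 1.6 - 0.05·1.94 = 1.6 - 0.097 = 1.503

v_new=1.94, w_new=1.503


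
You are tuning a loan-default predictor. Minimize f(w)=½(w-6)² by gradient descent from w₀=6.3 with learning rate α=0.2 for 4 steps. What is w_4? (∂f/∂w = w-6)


step 1: grad = 6.3-6 = 0.3; w = 6.3 - 0.2·(0.3) = 6.24
step 2: grad = 6.24-6 = 0.24; w = 6.24 - 0.2·(0.24) = 6.192
step 3: grad = 6.192-6 = 0.192; w = 6.192 - 0.2·(0.192) = 6.1536
step 4: grad = 6.1536-6 = 0.1536; w = 6.1536 - 0.2·(0.1536) = 6.12288

6.12288


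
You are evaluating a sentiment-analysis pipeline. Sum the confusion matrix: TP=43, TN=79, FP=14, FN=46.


Total = TP + TN + FP + FN
= 43 + 79 + 14 + 46
= 182
(Predicted positive: 57, predicted negative: 125)

182


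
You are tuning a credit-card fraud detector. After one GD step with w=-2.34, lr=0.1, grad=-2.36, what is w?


w_new = w - α·∇
= -2.34 - 0.1·-2.36
= -2.34 + 0.236
= -2.104

-2.104


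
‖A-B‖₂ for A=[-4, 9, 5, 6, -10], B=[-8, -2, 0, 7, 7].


d = √((-4+ 8)² + (9+ 2)² + (5-0)² + (6-7)² + (-10-7)²)
  = √(16 + 121 + 25 + 1 + 289)
  = √452 = 21.2603

21.2603


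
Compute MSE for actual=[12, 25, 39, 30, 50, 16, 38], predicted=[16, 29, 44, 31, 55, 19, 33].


Squared errors: (12-16)²=16, (25-29)²=16, (39-44)²=25, (30-31)²=1, (50-55)²=25, (16-19)²=9, (38-33)²=25
Sum = 117
MSE = 117/7 = 117/7

117/7


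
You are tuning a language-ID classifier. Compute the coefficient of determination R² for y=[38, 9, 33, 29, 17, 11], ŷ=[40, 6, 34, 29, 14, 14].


ȳ = 22.8333
SS_res = Σ(y-ŷ)² = 32
SS_tot = Σ(y-ȳ)² = 736.83
R² = 1 - SS_res/SS_tot = 1 - 0.0434 = 0.9566

0.9566


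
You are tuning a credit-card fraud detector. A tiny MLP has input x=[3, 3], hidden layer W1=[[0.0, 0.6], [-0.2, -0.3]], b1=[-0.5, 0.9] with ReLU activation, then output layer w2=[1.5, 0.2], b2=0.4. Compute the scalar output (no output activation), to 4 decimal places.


z1[0] = (0.0)·(3) + (0.6)·(3) - 0.5 = 1.3
z1[1] = (-0.2)·(3) + (-0.3)·(3) + 0.9 = -0.6
h = ReLU(z1) = [1.3, 0.0]
output = (1.5)·(1.3) + (0.2)·(0.0) + 0.4 = 2.35

2.35


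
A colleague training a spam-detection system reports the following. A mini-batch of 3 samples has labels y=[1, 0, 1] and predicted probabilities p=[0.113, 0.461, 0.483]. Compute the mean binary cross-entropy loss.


L[0] = -ln(0.113) = 2.1804
L[1] = -ln(1-0.461) = -ln(0.539) = 0.618
L[2] = -ln(0.483) = 0.7277
mean = (2.1804 + 0.618 + 0.7277)/3 = 1.1754

1.1754


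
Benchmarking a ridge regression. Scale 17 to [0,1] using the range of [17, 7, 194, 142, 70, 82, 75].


min=7, max=194
(17-7)/(194-7) = 10/187 = 0.0535

0.0535


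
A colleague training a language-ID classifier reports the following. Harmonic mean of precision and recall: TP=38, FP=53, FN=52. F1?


Precision = 38/91 = 0.4176
Recall = 38/90 = 0.4222
F1 = 2·P·R/(P+R) = 2·TP/(2·TP+FP+FN) = 76/(76+53+52) = 76/181 = 0.4199

0.4199


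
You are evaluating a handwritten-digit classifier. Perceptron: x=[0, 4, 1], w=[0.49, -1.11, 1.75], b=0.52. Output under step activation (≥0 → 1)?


z = (0)·(0.49) + (4)·(-1.11) + (1)·(1.75) + 0.52
  = -2.17
step(z) = 0 (z<0)

0


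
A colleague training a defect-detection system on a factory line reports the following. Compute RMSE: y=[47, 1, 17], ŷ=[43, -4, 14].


MSE = 50/3 = 16.6667
RMSE = √(50/3) = 4.0825

4.0825


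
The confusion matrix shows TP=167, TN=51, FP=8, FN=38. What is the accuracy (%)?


Accuracy = (TP+TN)/(TP+TN+FP+FN)
= (167+51)/(264)
= 218/264 = 82.58%

82.58%


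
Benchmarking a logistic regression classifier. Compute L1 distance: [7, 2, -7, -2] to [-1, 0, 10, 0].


d = |7+ 1| + |2-0| + |-7-10| + |-2-0|
  = 8 + 2 + 17 + 2
  = 29

29


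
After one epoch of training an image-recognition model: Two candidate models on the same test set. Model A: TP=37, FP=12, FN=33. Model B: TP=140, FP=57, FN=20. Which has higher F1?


Model A: P=37/49=0.7551, R=37/70=0.5286, F1=2PR/(P+R)=2TP/(2TP+FP+FN)=74/119=0.6218
Model B: P=140/197=0.7107, R=140/160=0.875, F1=2PR/(P+R)=2TP/(2TP+FP+FN)=280/357=0.7843
0.6218 < 0.7843 → Model B

Model B


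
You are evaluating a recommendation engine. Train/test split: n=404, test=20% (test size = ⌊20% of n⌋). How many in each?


Test = ⌊404·20/100⌋ = 80
Train = 404 - 80 = 324

Train: 324, Test: 80


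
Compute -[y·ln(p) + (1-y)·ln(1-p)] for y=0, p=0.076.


BCE = -[y·ln(p) + (1-y)·ln(1-p)]
= -0 - 1·ln(1-0.076)
= -ln(0.924) = 0.079

0.079


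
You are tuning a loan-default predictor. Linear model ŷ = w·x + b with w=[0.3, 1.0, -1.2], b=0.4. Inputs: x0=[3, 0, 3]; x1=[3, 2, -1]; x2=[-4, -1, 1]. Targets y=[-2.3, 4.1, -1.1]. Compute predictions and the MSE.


ŷ0 = (0.3)·(3) + (1.0)·(0) + (-1.2)·(3) + 0.4 = -2.3
ŷ1 = (0.3)·(3) + (1.0)·(2) + (-1.2)·(-1) + 0.4 = 4.5
ŷ2 = (0.3)·(-4) + (1.0)·(-1) + (-1.2)·(1) + 0.4 = -3.0
errors² = [0.0, 0.16, 3.61]
MSE = 3.7700/3 = 1.2567

1.2567


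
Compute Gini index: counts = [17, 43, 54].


Probabilities: [17/114, 43/114, 54/114] ≈ [0.1491, 0.3772, 0.4737]
Σpᵢ² = (289 + 1849 + 2916)/114² = 5054/12996
Gini = 1 - Σpᵢ² = 1 - 5054/12996 = 0.6111

0.6111


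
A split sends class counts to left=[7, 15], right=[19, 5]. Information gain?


Parent = [26, 20], H_parent = 0.9877
H_left = 0.9024 (n=22), H_right = 0.7383 (n=24)
H_children = (22/46)·0.9024 + (24/46)·0.7383 = 0.8168
IG = 0.9877 - 0.8168 = 0.1709

0.1709


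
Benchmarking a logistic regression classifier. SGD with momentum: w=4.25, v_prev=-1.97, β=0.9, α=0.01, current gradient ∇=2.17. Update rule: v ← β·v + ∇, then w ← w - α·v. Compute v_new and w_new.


v_new = 0.9·-1.97 + 2.17 = -1.773 + 2.17 = 0.397
w_new = 4.25 - 0.01·0.397 = 4.25 - 0.00397 = 4.24603

v_new=0.397, w_new=4.24603


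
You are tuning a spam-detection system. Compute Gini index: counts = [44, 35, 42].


Probabilities: [44/121, 35/121, 42/121] ≈ [0.3636, 0.2893, 0.3471]
Σpᵢ² = (1936 + 1225 + 1764)/121² = 4925/14641
Gini = 1 - Σpᵢ² = 1 - 4925/14641 = 0.6636

0.6636


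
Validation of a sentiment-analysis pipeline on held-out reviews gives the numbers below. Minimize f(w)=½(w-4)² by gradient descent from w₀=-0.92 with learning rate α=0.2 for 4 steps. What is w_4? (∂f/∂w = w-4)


step 1: grad = -0.92-4 = -4.92; w = -0.92 - 0.2·(-4.92) = 0.064
step 2: grad = 0.064-4 = -3.936; w = 0.064 - 0.2·(-3.936) = 0.8512
step 3: grad = 0.8512-4 = -3.1488; w = 0.8512 - 0.2·(-3.1488) = 1.48096
step 4: grad = 1.48096-4 = -2.51904; w = 1.48096 - 0.2·(-2.51904) = 1.984768

1.984768


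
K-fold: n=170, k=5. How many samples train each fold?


Fold size = 170/5 = 34
Training per fold = 170 - 34 = 136

136


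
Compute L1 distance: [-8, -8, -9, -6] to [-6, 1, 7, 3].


d = |-8+ 6| + |-8-1| + |-9-7| + |-6-3|
  = 2 + 9 + 16 + 9
  = 36

36


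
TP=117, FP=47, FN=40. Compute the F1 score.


Precision = 117/164 = 0.7134
Recall = 117/157 = 0.7452
F1 = 2·P·R/(P+R) = 2·TP/(2·TP+FP+FN) = 234/(234+47+40) = 234/321 = 0.729

0.729


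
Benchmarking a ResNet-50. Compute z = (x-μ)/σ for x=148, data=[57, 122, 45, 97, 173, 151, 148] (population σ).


μ = 113.2857, σ = 45.3013
z = (148 - 113.2857)/45.3013 = 0.7663

0.7663


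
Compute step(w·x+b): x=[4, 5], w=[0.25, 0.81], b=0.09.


z = (4)·(0.25) + (5)·(0.81) + 0.09
  = 5.14
step(z) = 1 (z≥0)

1


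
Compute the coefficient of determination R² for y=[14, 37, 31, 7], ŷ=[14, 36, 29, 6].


ȳ = 22.25
SS_res = Σ(y-ŷ)² = 6
SS_tot = Σ(y-ȳ)² = 594.75
R² = 1 - SS_res/SS_tot = 1 - 0.0101 = 0.9899

0.9899


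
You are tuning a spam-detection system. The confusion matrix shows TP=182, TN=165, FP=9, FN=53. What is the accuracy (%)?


Accuracy = (TP+TN)/(TP+TN+FP+FN)
= (182+165)/(409)
= 347/409 = 84.84%

84.84%


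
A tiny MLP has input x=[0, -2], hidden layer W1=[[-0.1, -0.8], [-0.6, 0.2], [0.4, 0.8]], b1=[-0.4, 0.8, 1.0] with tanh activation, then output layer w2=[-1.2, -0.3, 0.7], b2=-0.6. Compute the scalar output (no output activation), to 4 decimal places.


z1[0] = (-0.1)·(0) + (-0.8)·(-2) - 0.4 = 1.2
z1[1] = (-0.6)·(0) + (0.2)·(-2) + 0.8 = 0.4
z1[2] = (0.4)·(0) + (0.8)·(-2) + 1.0 = -0.6
h = tanh(z1) = [0.8337, 0.3799, -0.537]
output = (-1.2)·(0.8337) + (-0.3)·(0.3799) + (0.7)·(-0.537) - 0.6 = -2.0903

-2.0903


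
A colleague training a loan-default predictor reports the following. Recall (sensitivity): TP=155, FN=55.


Recall = TP/(TP+FN)
= 155/(155+55)
= 155/210 = 73.81%

73.81%


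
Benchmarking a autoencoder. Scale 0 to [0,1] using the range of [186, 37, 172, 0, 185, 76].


min=0, max=186
(0-0)/(186-0) = 0/186 = 0.0

0.0


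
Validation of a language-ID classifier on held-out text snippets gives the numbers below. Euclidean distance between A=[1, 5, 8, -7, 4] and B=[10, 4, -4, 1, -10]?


d = √((1-10)² + (5-4)² + (8+ 4)² + (-7-1)² + (4+ 10)²)
  = √(81 + 1 + 144 + 64 + 196)
  = √486 = 22.0454

22.0454


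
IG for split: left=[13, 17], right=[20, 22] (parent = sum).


Parent = [33, 39], H_parent = 0.995
H_left = 0.9871 (n=30), H_right = 0.9984 (n=42)
H_children = (30/72)·0.9871 + (42/72)·0.9984 = 0.9937
IG = 0.995 - 0.9937 = 0.0013

0.0013


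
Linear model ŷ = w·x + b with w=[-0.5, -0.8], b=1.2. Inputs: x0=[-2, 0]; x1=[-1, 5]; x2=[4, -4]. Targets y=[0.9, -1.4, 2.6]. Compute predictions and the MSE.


ŷ0 = (-0.5)·(-2) + (-0.8)·(0) + 1.2 = 2.2
ŷ1 = (-0.5)·(-1) + (-0.8)·(5) + 1.2 = -2.3
ŷ2 = (-0.5)·(4) + (-0.8)·(-4) + 1.2 = 2.4
errors² = [1.69, 0.81, 0.04]
MSE = 2.5400/3 = 0.8467

0.8467


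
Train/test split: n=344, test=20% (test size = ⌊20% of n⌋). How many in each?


Test = ⌊344·20/100⌋ = 68
Train = 344 - 68 = 276

Train: 276, Test: 68


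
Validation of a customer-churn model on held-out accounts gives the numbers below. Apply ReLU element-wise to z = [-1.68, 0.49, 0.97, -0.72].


ReLU(-1.68) = max(0, -1.68) = 0.0
ReLU(0.49) = max(0, 0.49) = 0.49
ReLU(0.97) = max(0, 0.97) = 0.97
ReLU(-0.72) = max(0, -0.72) = 0.0
result = [0.0, 0.49, 0.97, 0.0]

[0.0, 0.49, 0.97, 0.0]


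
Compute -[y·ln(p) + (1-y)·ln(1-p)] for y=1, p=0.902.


BCE = -[y·ln(p) + (1-y)·ln(1-p)]
= -1·ln(0.902) - 0
= -ln(0.902) = 0.1031

0.1031


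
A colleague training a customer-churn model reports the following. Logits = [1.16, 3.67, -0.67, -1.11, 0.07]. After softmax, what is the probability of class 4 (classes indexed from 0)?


Exponentials: e^1.16=3.1899, e^3.67=39.2519, e^-0.67=0.5117, e^-1.11=0.3296, e^0.07=1.0725
Sum = 44.3556
Softmax = [0.0719, 0.8849, 0.0115, 0.0074, 0.0242]
p[4] = 1.0725/44.3556 = 0.0242

0.0242


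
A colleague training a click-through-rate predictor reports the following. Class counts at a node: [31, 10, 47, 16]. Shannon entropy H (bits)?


Probabilities: [31/104, 10/104, 47/104, 16/104] ≈ [0.2981, 0.0962, 0.4519, 0.1538]
H = -((31/104)·log₂(31/104) + (10/104)·log₂(10/104) + (47/104)·log₂(47/104) + (16/104)·log₂(16/104))
  = 1.7787 bits

1.7787 bits


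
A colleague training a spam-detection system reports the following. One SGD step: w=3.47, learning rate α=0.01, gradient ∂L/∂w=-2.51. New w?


w_new = w - α·∇
= 3.47 - 0.01·-2.51
= 3.47 + 0.0251
= 3.4951

3.4951


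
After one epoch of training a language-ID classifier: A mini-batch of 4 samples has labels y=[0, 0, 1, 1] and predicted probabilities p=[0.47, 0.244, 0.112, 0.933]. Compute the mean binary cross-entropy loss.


L[0] = -ln(1-0.47) = -ln(0.53) = 0.6349
L[1] = -ln(1-0.244) = -ln(0.756) = 0.2797
L[2] = -ln(0.112) = 2.1893
L[3] = -ln(0.933) = 0.0694
mean = (0.6349 + 0.2797 + 2.1893 + 0.0694)/4 = 0.7933

0.7933


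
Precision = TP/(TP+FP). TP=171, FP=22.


Precision = TP/(TP+FP)
= 171/(171+22)
= 171/193 = 88.6%

88.6%


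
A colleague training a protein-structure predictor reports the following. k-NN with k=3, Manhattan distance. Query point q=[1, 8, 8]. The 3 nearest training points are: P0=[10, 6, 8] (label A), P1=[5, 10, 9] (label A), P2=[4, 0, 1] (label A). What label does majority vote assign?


d(q,P0) = 11  (label A)
d(q,P1) = 7  (label A)
d(q,P2) = 18  (label A)
Votes: A=3, B=0
Majority → A

A


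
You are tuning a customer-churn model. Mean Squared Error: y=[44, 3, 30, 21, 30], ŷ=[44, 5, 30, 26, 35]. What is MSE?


Squared errors: (44-44)²=0, (3-5)²=4, (30-30)²=0, (21-26)²=25, (30-35)²=25
Sum = 54
MSE = 54/5 = 54/5

54/5


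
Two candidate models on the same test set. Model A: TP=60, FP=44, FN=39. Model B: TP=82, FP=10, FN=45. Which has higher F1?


Model A: P=60/104=0.5769, R=60/99=0.6061, F1=2PR/(P+R)=2TP/(2TP+FP+FN)=120/203=0.5911
Model B: P=82/92=0.8913, R=82/127=0.6457, F1=2PR/(P+R)=2TP/(2TP+FP+FN)=164/219=0.7489
0.5911 < 0.7489 → Model B

Model B


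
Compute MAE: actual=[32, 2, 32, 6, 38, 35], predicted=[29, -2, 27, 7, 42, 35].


Absolute errors: |32-29|=3, |2+ 2|=4, |32-27|=5, |6-7|=1, |38-42|=4, |35-35|=0
Sum = 17
MAE = 17/6 = 17/6

17/6


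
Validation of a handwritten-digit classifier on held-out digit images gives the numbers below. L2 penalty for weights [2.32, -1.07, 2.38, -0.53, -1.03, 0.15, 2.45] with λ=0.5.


‖w‖₂² = (2.32)² + (-1.07)² + (2.38)² + (-0.53)² + (-1.03)² + (0.15)² + (2.45)²
     = 5.3824 + 1.1449 + 5.6644 + 0.2809 + 1.0609 + 0.0225 + 6.0025
     = 19.5585
λ·‖w‖₂² = 0.5·19.5585 = 9.77925

9.77925


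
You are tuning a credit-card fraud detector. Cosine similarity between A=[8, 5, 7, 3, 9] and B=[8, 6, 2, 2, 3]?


A·B = 8·8 + 5·6 + 7·2 + 3·2 + 9·3 = 141
‖A‖ = √228 = 15.0997, ‖B‖ = √117 = 10.8167
cos = 141/(√228·√117) = 141/√26676 = 0.8633

0.8633


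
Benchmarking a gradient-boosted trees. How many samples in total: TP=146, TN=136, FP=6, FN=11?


Total = TP + TN + FP + FN
= 146 + 136 + 6 + 11
= 299
(Predicted positive: 152, predicted negative: 147)

299


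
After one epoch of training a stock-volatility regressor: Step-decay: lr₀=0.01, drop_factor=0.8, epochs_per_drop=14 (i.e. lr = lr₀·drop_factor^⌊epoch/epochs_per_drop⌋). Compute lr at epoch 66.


n_drops = ⌊66/14⌋ = 4
lr = 0.01·0.8^4 = 0.01·0.4096 = 0.004096

0.004096


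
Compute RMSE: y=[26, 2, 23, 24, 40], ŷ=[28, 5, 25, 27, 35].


MSE = 51/5 = 10.2
RMSE = √(51/5) = 3.1937

3.1937


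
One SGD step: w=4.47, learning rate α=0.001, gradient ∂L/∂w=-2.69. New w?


w_new = w - α·∇
= 4.47 - 0.001·-2.69
= 4.47 + 0.00269
= 4.47269

4.47269


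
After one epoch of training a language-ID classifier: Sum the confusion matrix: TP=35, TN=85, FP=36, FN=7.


Total = TP + TN + FP + FN
= 35 + 85 + 36 + 7
= 163
(Predicted positive: 71, predicted negative: 92)

163


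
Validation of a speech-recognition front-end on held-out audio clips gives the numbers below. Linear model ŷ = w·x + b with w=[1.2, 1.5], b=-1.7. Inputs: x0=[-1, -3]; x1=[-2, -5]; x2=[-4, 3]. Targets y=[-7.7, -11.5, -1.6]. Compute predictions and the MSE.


ŷ0 = (1.2)·(-1) + (1.5)·(-3) - 1.7 = -7.4
ŷ1 = (1.2)·(-2) + (1.5)·(-5) - 1.7 = -11.6
ŷ2 = (1.2)·(-4) + (1.5)·(3) - 1.7 = -2.0
errors² = [0.09, 0.01, 0.16]
MSE = 0.2600/3 = 0.0867

0.0867


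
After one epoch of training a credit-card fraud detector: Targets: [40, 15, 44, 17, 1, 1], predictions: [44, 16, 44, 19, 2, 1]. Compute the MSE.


Squared errors: (40-44)²=16, (15-16)²=1, (44-44)²=0, (17-19)²=4, (1-2)²=1, (1-1)²=0
Sum = 22
MSE = 22/6 = 11/3

11/3


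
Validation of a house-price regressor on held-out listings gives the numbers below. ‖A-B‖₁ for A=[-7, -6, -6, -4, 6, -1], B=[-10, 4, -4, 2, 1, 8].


d = |-7+ 10| + |-6-4| + |-6+ 4| + |-4-2| + |6-1| + |-1-8|
  = 3 + 10 + 2 + 6 + 5 + 9
  = 35

35


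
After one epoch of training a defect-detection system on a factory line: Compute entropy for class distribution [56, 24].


Probabilities: [56/80, 24/80] ≈ [0.7, 0.3]
H = -((56/80)·log₂(56/80) + (24/80)·log₂(24/80))
  = 0.8813 bits

0.8813 bits


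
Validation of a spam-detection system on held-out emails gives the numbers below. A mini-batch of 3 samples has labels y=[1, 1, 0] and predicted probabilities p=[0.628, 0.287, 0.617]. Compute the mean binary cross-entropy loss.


L[0] = -ln(0.628) = 0.4652
L[1] = -ln(0.287) = 1.2483
L[2] = -ln(1-0.617) = -ln(0.383) = 0.9597
mean = (0.4652 + 1.2483 + 0.9597)/3 = 0.8911

0.8911


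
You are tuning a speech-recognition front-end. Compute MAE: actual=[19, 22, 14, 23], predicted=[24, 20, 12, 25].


Absolute errors: |19-24|=5, |22-20|=2, |14-12|=2, |23-25|=2
Sum = 11
MAE = 11/4 = 11/4

11/4


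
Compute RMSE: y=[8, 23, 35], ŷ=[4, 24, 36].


MSE = 18/3 = 6
RMSE = √(18/3) = 2.4495

2.4495


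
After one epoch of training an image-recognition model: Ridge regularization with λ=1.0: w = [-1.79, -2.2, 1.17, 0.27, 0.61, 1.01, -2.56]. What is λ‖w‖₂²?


‖w‖₂² = (-1.79)² + (-2.2)² + (1.17)² + (0.27)² + (0.61)² + (1.01)² + (-2.56)²
     = 3.2041 + 4.84 + 1.3689 + 0.0729 + 0.3721 + 1.0201 + 6.5536
     = 17.4317
λ·‖w‖₂² = 1.0·17.4317 = 17.4317

17.4317


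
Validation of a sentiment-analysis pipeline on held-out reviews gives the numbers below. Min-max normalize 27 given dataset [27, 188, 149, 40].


min=27, max=188
(27-27)/(188-27) = 0/161 = 0.0

0.0


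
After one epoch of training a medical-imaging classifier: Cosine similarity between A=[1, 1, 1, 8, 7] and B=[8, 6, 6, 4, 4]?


A·B = 1·8 + 1·6 + 1·6 + 8·4 + 7·4 = 80
‖A‖ = √116 = 10.7703, ‖B‖ = √168 = 12.9615
cos = 80/(√116·√168) = 80/√19488 = 0.5731

0.5731


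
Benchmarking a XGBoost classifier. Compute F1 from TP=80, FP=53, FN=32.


Precision = 80/133 = 0.6015
Recall = 80/112 = 0.7143
F1 = 2·P·R/(P+R) = 2·TP/(2·TP+FP+FN) = 160/(160+53+32) = 160/245 = 0.6531

0.6531


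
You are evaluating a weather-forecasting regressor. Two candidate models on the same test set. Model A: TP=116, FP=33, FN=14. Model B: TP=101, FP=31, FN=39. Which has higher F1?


Model A: P=116/149=0.7785, R=116/130=0.8923, F1=2PR/(P+R)=2TP/(2TP+FP+FN)=232/279=0.8315
Model B: P=101/132=0.7652, R=101/140=0.7214, F1=2PR/(P+R)=2TP/(2TP+FP+FN)=202/272=0.7426
0.8315 > 0.7426 → Model A

Model A


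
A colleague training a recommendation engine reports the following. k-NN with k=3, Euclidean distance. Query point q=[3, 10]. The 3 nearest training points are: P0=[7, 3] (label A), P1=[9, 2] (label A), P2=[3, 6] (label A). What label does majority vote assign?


d(q,P0) = 8.0623  (label A)
d(q,P1) = 10.0  (label A)
d(q,P2) = 4.0  (label A)
Votes: A=3, B=0
Majority → A

A


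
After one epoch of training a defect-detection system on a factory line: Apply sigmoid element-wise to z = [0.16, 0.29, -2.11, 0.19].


σ(0.16) = 1/(1+e^-0.16) = 0.5399
σ(0.29) = 1/(1+e^-0.29) = 0.572
σ(-2.11) = 1/(1+e^2.11) = 0.1081
σ(0.19) = 1/(1+e^-0.19) = 0.5474
result = [0.5399, 0.572, 0.1081, 0.5474]

[0.5399, 0.572, 0.1081, 0.5474]


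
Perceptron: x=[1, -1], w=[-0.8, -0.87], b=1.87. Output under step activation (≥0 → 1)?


z = (1)·(-0.8) + (-1)·(-0.87) + 1.87
  = 1.94
step(z) = 1 (z≥0)

1


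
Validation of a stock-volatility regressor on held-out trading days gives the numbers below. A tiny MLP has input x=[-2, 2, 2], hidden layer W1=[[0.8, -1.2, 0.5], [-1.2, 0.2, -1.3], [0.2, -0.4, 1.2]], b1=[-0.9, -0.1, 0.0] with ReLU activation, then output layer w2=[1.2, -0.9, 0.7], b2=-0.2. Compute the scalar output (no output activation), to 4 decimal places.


z1[0] = (0.8)·(-2) + (-1.2)·(2) + (0.5)·(2) - 0.9 = -3.9
z1[1] = (-1.2)·(-2) + (0.2)·(2) + (-1.3)·(2) - 0.1 = 0.1
z1[2] = (0.2)·(-2) + (-0.4)·(2) + (1.2)·(2) + 0.0 = 1.2
h = ReLU(z1) = [0.0, 0.1, 1.2]
output = (1.2)·(0.0) + (-0.9)·(0.1) + (0.7)·(1.2) - 0.2 = 0.55

0.55


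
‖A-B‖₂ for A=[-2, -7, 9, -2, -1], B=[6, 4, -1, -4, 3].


d = √((-2-6)² + (-7-4)² + (9+ 1)² + (-2+ 4)² + (-1-3)²)
  = √(64 + 121 + 100 + 4 + 16)
  = √305 = 17.4642

17.4642


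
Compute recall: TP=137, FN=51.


Recall = TP/(TP+FN)
= 137/(137+51)
= 137/188 = 72.87%

72.87%


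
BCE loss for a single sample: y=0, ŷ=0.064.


BCE = -[y·ln(p) + (1-y)·ln(1-p)]
= -0 - 1·ln(1-0.064)
= -ln(0.936) = 0.0661

0.0661


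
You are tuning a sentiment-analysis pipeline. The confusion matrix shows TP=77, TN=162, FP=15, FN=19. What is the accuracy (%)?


Accuracy = (TP+TN)/(TP+TN+FP+FN)
= (77+162)/(273)
= 239/273 = 87.55%

87.55%


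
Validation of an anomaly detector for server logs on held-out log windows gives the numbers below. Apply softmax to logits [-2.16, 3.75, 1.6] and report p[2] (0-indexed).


Exponentials: e^-2.16=0.1153, e^3.75=42.5211, e^1.6=4.953
Sum = 47.5894
Softmax = [0.0024, 0.8935, 0.1041]
p[2] = 4.953/47.5894 = 0.1041

0.1041


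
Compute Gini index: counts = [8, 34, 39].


Probabilities: [8/81, 34/81, 39/81] ≈ [0.0988, 0.4198, 0.4815]
Σpᵢ² = (64 + 1156 + 1521)/81² = 2741/6561
Gini = 1 - Σpᵢ² = 1 - 2741/6561 = 0.5822

0.5822


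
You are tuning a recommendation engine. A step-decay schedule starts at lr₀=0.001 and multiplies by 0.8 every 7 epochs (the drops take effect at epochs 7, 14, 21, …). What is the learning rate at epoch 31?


n_drops = ⌊31/7⌋ = 4
lr = 0.001·0.8^4 = 0.001·0.4096 = 0.0004096

0.0004096


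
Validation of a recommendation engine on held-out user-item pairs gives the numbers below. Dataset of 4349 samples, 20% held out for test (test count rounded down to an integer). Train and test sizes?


Test = ⌊4349·20/100⌋ = 869
Train = 4349 - 869 = 3480

Train: 3480, Test: 869


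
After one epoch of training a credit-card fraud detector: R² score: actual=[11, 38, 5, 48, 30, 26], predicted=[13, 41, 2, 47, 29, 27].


ȳ = 26.3333
SS_res = Σ(y-ŷ)² = 25
SS_tot = Σ(y-ȳ)² = 1309.33
R² = 1 - SS_res/SS_tot = 1 - 0.0191 = 0.9809

0.9809


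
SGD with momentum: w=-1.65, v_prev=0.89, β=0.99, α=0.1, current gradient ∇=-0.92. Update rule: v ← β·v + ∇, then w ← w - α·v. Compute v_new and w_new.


v_new = 0.99·0.89 - 0.92 = 0.8811 - 0.92 = -0.0389
w_new = -1.65 - 0.1·-0.0389 = -1.65 + 0.00389 = -1.64611

v_new=-0.0389, w_new=-1.64611


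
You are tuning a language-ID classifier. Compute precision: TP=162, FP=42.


Precision = TP/(TP+FP)
= 162/(162+42)
= 162/204 = 79.41%

79.41%
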